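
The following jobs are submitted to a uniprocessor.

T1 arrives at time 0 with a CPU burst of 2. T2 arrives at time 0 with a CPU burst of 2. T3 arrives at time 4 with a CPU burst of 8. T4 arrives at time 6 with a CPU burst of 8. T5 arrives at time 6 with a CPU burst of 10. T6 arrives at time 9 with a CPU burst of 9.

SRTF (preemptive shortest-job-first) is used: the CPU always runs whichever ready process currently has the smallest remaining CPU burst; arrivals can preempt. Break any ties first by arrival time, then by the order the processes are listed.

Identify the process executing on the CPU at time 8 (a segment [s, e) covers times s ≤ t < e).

T3

Schedule: | T1 0-2 | T2 2-4 | T3 4-12 | T4 12-20 | T6 20-29 | T5 29-39 |
Completion: T1=2  T2=4  T3=12  T4=20  T5=39  T6=29
Turnaround (C−A): T1=2  T2=4  T3=8  T4=14  T5=33  T6=20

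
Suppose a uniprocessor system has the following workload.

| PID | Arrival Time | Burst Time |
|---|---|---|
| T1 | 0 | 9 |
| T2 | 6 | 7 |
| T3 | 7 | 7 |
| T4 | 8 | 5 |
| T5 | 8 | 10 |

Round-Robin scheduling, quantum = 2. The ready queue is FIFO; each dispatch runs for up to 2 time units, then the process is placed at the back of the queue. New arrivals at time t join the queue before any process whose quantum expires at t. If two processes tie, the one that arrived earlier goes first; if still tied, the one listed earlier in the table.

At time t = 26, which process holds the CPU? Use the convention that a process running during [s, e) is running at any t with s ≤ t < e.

T2

Schedule: | T1 0-6 | T2 6-8 | T1 8-10 | T3 10-12 | T4 12-14 | T5 14-16 | T2 16-18 | T1 18-19 | T3 19-21 | T4 21-23 | T5 23-25 | T2 25-27 | T3 27-29 | T4 29-30 | T5 30-32 | T2 32-33 | T3 33-34 | T5 34-38 |
Completion: T1=19  T2=33  T3=34  T4=30  T5=38
Turnaround (C−A): T1=19  T2=27  T3=27  T4=22  T5=30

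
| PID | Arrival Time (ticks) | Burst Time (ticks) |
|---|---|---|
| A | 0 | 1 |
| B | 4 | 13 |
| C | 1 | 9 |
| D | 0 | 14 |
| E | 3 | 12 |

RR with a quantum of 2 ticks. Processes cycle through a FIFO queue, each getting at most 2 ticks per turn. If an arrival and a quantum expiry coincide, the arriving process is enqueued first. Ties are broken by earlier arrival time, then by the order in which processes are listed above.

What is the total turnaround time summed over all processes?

Gantt: | A 0-1 | D 1-3 | C 3-5 | E 5-7 | D 7-9 | B 9-11 | C 11-13 | E 13-15 | D 15-17 | B 17-19 | C 19-21 | E 21-23 | D 23-25 | B 25-27 | C 27-29 | E 29-31 | D 31-33 | B 33-35 | C 35-36 | E 36-38 | D 38-40 | B 40-42 | E 42-44 | D 44-46 | B 46-49 |
Completion: A=1  B=49  C=36  D=46  E=44
Turnaround = completion − arrival: A=1, B=45, C=35, D=46, E=41
Total turnaround = 1 + 45 + 35 + 46 + 41 = 168

168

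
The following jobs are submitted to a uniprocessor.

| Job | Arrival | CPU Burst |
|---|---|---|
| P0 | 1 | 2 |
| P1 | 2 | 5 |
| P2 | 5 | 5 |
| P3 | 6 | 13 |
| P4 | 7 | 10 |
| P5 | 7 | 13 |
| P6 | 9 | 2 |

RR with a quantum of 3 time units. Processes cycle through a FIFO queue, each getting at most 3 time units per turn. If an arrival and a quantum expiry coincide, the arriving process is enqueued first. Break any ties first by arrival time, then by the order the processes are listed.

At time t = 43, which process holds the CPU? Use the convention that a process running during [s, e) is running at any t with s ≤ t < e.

Gantt: | idle 0-1 | P0 1-3 | P1 3-6 | P2 6-9 | P3 9-12 | P1 12-14 | P4 14-17 | P5 17-20 | P6 20-22 | P2 22-24 | P3 24-27 | P4 27-30 | P5 30-33 | P3 33-36 | P4 36-39 | P5 39-42 | P3 42-45 | P4 45-46 | P5 46-49 | P3 49-50 | P5 50-51 |
Completion: P0=3  P1=14  P2=24  P3=50  P4=46  P5=51  P6=22
Turnaround (C−A): P0=2  P1=12  P2=19  P3=44  P4=39  P5=44  P6=13

P3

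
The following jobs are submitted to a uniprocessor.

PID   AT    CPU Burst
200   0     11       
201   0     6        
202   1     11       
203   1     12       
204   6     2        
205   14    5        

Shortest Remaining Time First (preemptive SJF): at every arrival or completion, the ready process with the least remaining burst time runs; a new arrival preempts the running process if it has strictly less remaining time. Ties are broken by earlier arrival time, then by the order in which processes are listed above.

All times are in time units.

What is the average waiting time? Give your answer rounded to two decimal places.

Schedule: | 201 0-6 | 204 6-8 | 200 8-19 | 205 19-24 | 202 24-35 | 203 35-47 |
Completion: 200=19  201=6  202=35  203=47  204=8  205=24
Turnaround (C−A): 200=19  201=6  202=34  203=46  204=2  205=10
Waiting times: 200=8, 201=0, 202=23, 203=34, 204=0, 205=5
Average waiting = (8+0+23+34+0+5) / 6 = 70/6 = 11.67

11.67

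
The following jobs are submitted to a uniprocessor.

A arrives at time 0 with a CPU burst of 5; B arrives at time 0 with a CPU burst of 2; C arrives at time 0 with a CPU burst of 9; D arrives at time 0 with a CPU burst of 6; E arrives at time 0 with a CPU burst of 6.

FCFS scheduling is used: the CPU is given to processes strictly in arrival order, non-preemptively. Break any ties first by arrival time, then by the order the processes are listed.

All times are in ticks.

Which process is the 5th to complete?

E

Timeline: | A 0-5 | B 5-7 | C 7-16 | D 16-22 | E 22-28 |
Completion: A=5  B=7  C=16  D=22  E=28
Finish order: A → B → C → D → E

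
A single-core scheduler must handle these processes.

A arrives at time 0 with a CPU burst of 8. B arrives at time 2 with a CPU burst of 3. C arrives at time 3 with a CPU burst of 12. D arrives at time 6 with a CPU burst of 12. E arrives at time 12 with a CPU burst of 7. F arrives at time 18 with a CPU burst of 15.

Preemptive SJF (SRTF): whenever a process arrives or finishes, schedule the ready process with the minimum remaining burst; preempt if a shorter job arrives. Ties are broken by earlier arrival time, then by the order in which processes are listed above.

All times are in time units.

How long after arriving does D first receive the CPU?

24

Schedule: | A 0-2 | B 2-5 | A 5-11 | C 11-12 | E 12-19 | C 19-30 | D 30-42 | F 42-57 |
Completion: A=11  B=5  C=30  D=42  E=19  F=57
Turnaround (C−A): A=11  B=3  C=27  D=36  E=7  F=39
Response(D) = first start − arrival = 30 − 6 = 24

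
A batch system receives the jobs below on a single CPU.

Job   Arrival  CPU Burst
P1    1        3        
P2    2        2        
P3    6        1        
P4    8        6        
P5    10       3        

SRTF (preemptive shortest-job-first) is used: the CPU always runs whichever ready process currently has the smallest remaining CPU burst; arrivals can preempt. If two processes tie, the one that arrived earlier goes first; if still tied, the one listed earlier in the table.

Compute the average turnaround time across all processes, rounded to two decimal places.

Gantt: | idle 0-1 | P1 1-4 | P2 4-6 | P3 6-7 | idle 7-8 | P4 8-10 | P5 10-13 | P4 13-17 |
Completion: P1=4  P2=6  P3=7  P4=17  P5=13
Turnaround (C−A): P1=3  P2=4  P3=1  P4=9  P5=3
Turnaround times: P1=3, P2=4, P3=1, P4=9, P5=3
Average turnaround = (3+4+1+9+3) / 5 = 20/5 = 4.00

4.00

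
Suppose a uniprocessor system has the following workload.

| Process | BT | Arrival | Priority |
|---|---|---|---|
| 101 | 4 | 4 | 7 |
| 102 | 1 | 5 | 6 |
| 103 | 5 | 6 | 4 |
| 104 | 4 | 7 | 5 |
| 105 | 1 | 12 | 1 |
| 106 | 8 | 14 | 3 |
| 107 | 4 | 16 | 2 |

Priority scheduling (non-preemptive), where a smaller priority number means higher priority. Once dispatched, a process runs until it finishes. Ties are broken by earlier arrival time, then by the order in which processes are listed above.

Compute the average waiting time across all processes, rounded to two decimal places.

7.57

Timeline: | idle 0-4 | 101 4-8 | 103 8-13 | 105 13-14 | 106 14-22 | 107 22-26 | 104 26-30 | 102 30-31 |
Completion: 101=8  102=31  103=13  104=30  105=14  106=22  107=26
Waiting times: 101=0, 102=25, 103=2, 104=19, 105=1, 106=0, 107=6
Average waiting = (0+25+2+19+1+0+6) / 7 = 53/7 = 7.57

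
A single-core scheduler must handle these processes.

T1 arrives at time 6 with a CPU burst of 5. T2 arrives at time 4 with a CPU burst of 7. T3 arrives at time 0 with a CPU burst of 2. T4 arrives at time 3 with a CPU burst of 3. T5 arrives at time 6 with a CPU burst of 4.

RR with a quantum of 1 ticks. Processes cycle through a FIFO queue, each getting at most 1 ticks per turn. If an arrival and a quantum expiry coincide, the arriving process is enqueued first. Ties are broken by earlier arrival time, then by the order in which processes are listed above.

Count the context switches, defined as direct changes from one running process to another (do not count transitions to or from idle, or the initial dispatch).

18

Schedule: | T3 0-2 | idle 2-3 | T4 3-4 | T2 4-5 | T4 5-6 | T2 6-7 | T1 7-8 | T5 8-9 | T4 9-10 | T2 10-11 | T1 11-12 | T5 12-13 | T2 13-14 | T1 14-15 | T5 15-16 | T2 16-17 | T1 17-18 | T5 18-19 | T2 19-20 | T1 20-21 | T2 21-22 |
Completion: T1=21  T2=22  T3=2  T4=10  T5=19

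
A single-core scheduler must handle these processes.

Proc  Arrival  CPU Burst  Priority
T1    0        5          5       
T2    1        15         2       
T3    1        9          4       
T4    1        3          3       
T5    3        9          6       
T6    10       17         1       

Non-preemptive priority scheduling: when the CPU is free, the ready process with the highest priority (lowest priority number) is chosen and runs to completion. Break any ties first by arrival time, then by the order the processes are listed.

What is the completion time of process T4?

40

Gantt: | T1 0-5 | T2 5-20 | T6 20-37 | T4 37-40 | T3 40-49 | T5 49-58 |
Completion: T1=5  T2=20  T3=49  T4=40  T5=58  T6=37
Turnaround (C−A): T1=5  T2=19  T3=48  T4=39  T5=55  T6=27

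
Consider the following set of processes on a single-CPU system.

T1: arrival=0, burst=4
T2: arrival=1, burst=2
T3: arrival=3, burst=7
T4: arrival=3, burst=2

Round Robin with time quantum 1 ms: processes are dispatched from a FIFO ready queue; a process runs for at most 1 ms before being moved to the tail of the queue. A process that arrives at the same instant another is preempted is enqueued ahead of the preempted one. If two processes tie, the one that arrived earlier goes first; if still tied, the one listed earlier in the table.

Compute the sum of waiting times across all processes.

16

Timeline: | T1 0-1 | T2 1-2 | T1 2-3 | T2 3-4 | T3 4-5 | T4 5-6 | T1 6-7 | T3 7-8 | T4 8-9 | T1 9-10 | T3 10-15 |
Completion: T1=10  T2=4  T3=15  T4=9
Waiting = turnaround − burst: T1=6, T2=1, T3=5, T4=4
Total waiting = 6 + 1 + 5 + 4 = 16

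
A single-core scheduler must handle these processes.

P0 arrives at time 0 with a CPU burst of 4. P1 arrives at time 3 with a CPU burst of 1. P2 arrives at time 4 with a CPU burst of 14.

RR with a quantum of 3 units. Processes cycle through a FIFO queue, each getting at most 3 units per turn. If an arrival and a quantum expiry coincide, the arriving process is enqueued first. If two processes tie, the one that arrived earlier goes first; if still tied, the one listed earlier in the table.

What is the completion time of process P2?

Gantt: | P0 0-3 | P1 3-4 | P0 4-5 | P2 5-19 |
Completion: P0=5  P1=4  P2=19
Turnaround (C−A): P0=5  P1=1  P2=15

19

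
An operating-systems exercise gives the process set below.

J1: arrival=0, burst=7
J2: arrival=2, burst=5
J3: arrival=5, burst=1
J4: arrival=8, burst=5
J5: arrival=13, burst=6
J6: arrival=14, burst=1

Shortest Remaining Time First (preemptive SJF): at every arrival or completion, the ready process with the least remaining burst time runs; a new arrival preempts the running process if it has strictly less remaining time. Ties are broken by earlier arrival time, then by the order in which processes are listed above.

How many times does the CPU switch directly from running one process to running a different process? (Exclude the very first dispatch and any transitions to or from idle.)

Gantt: | J1 0-5 | J3 5-6 | J1 6-8 | J2 8-13 | J4 13-14 | J6 14-15 | J4 15-19 | J5 19-25 |
Completion: J1=8  J2=13  J3=6  J4=19  J5=25  J6=15
Turnaround (C−A): J1=8  J2=11  J3=1  J4=11  J5=12  J6=1

7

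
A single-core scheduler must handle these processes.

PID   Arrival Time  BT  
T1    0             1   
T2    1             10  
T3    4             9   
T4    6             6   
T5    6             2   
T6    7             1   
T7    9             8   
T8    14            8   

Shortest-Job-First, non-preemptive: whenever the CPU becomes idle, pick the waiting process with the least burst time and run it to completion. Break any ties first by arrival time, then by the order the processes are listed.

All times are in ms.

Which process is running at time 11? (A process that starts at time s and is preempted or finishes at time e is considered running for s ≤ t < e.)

Timeline: | T1 0-1 | T2 1-11 | T6 11-12 | T5 12-14 | T4 14-20 | T7 20-28 | T8 28-36 | T3 36-45 |
Completion: T1=1  T2=11  T3=45  T4=20  T5=14  T6=12  T7=28  T8=36
Turnaround (C−A): T1=1  T2=10  T3=41  T4=14  T5=8  T6=5  T7=19  T8=22

T6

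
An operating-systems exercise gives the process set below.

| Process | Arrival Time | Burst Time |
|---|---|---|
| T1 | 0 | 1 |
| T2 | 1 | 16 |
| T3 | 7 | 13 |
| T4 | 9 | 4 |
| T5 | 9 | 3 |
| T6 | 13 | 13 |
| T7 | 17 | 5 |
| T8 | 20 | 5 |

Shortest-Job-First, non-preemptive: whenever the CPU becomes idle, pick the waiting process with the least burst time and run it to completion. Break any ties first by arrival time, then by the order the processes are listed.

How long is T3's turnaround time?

40

Schedule: | T1 0-1 | T2 1-17 | T5 17-20 | T4 20-24 | T7 24-29 | T8 29-34 | T3 34-47 | T6 47-60 |
Completion: T1=1  T2=17  T3=47  T4=24  T5=20  T6=60  T7=29  T8=34
Turnaround(T3) = completion − arrival = 47 − 7 = 40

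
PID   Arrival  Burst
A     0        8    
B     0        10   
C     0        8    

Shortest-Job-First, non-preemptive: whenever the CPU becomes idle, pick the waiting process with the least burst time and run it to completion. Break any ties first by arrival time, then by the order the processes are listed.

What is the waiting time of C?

8

Timeline: | A 0-8 | C 8-16 | B 16-26 |
Completion: A=8  B=26  C=16
Turnaround (C−A): A=8  B=26  C=16
Waiting(C) = turnaround − burst = 16 − 8 = 8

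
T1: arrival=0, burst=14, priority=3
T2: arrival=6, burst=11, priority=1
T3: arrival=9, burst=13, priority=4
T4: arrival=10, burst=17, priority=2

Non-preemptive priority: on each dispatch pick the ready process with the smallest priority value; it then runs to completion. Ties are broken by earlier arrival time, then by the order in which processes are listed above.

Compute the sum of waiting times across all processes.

Timeline: | T1 0-14 | T2 14-25 | T4 25-42 | T3 42-55 |
Completion: T1=14  T2=25  T3=55  T4=42
Turnaround (C−A): T1=14  T2=19  T3=46  T4=32
Waiting = turnaround − burst: T1=0, T2=8, T3=33, T4=15
Total waiting = 0 + 8 + 33 + 15 = 56

56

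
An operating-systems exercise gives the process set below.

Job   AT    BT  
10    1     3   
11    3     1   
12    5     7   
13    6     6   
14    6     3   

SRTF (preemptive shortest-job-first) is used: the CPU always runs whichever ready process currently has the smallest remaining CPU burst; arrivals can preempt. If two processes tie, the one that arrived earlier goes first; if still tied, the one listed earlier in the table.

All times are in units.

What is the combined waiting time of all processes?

13

Schedule: | idle 0-1 | 10 1-4 | 11 4-5 | 12 5-6 | 14 6-9 | 12 9-15 | 13 15-21 |
Completion: 10=4  11=5  12=15  13=21  14=9
Turnaround (C−A): 10=3  11=2  12=10  13=15  14=3
Waiting = turnaround − burst: 10=0, 11=1, 12=3, 13=9, 14=0
Total waiting = 0 + 1 + 3 + 9 + 0 = 13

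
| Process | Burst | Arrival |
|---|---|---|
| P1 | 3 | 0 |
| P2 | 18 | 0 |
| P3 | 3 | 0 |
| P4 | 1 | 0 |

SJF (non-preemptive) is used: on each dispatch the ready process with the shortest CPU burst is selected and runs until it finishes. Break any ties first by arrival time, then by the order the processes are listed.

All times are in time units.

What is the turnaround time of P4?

1

Gantt: | P4 0-1 | P1 1-4 | P3 4-7 | P2 7-25 |
Completion: P1=4  P2=25  P3=7  P4=1
Turnaround (C−A): P1=4  P2=25  P3=7  P4=1
Turnaround(P4) = completion − arrival = 1 − 0 = 1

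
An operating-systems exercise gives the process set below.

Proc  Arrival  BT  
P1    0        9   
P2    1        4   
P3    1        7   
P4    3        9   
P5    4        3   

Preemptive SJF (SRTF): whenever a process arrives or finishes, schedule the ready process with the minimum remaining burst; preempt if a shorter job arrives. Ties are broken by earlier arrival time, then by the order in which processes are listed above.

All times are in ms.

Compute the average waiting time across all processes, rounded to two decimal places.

Timeline: | P1 0-1 | P2 1-5 | P5 5-8 | P3 8-15 | P1 15-23 | P4 23-32 |
Completion: P1=23  P2=5  P3=15  P4=32  P5=8
Waiting times: P1=14, P2=0, P3=7, P4=20, P5=1
Average waiting = (14+0+7+20+1) / 5 = 42/5 = 8.40

8.40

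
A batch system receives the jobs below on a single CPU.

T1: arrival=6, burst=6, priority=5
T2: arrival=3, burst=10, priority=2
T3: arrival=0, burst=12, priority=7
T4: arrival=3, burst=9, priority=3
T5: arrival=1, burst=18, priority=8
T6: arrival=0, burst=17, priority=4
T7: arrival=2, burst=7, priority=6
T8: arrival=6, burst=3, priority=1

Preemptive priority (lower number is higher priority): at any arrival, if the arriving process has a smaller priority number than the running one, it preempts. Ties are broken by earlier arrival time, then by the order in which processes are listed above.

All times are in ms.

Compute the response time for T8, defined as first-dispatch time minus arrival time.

0

Timeline: | T6 0-3 | T2 3-6 | T8 6-9 | T2 9-16 | T4 16-25 | T6 25-39 | T1 39-45 | T7 45-52 | T3 52-64 | T5 64-82 |
Completion: T1=45  T2=16  T3=64  T4=25  T5=82  T6=39  T7=52  T8=9
Turnaround (C−A): T1=39  T2=13  T3=64  T4=22  T5=81  T6=39  T7=50  T8=3
Response(T8) = first start − arrival = 6 − 6 = 0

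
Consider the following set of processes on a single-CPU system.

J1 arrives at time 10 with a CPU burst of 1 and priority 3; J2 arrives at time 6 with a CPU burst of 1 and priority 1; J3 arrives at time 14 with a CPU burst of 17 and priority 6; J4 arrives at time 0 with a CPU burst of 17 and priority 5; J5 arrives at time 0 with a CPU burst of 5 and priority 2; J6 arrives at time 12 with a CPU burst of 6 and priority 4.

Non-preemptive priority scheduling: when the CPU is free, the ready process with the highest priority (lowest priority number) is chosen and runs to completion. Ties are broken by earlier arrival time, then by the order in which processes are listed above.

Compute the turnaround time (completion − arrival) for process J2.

17

Gantt: | J5 0-5 | J4 5-22 | J2 22-23 | J1 23-24 | J6 24-30 | J3 30-47 |
Completion: J1=24  J2=23  J3=47  J4=22  J5=5  J6=30
Turnaround(J2) = completion − arrival = 23 − 6 = 17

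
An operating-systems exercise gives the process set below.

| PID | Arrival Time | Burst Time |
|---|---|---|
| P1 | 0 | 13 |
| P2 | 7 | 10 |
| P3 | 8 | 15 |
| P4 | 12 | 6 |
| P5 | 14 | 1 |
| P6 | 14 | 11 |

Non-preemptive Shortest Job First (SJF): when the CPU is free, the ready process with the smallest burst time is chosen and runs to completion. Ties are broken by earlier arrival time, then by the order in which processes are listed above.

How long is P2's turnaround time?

23

Gantt: | P1 0-13 | P4 13-19 | P5 19-20 | P2 20-30 | P6 30-41 | P3 41-56 |
Completion: P1=13  P2=30  P3=56  P4=19  P5=20  P6=41
Turnaround (C−A): P1=13  P2=23  P3=48  P4=7  P5=6  P6=27
Turnaround(P2) = completion − arrival = 30 − 7 = 23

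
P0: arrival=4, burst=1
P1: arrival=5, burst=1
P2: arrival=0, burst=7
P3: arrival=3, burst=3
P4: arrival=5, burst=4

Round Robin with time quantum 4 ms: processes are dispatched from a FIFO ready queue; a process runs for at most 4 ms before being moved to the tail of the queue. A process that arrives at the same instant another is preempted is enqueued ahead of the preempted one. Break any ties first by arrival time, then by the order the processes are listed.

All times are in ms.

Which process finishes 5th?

Schedule: | P2 0-4 | P3 4-7 | P0 7-8 | P2 8-11 | P1 11-12 | P4 12-16 |
Completion: P0=8  P1=12  P2=11  P3=7  P4=16
Turnaround (C−A): P0=4  P1=7  P2=11  P3=4  P4=11
Finish order: P3 → P0 → P2 → P1 → P4

P4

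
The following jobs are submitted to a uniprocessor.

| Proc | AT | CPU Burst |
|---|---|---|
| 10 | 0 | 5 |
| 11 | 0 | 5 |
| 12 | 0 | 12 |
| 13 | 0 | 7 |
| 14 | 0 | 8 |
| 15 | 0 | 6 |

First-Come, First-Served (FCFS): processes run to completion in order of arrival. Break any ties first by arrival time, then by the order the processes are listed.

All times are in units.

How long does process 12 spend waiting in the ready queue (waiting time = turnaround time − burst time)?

10

Schedule: | 10 0-5 | 11 5-10 | 12 10-22 | 13 22-29 | 14 29-37 | 15 37-43 |
Completion: 10=5  11=10  12=22  13=29  14=37  15=43
Waiting(12) = turnaround − burst = 22 − 12 = 10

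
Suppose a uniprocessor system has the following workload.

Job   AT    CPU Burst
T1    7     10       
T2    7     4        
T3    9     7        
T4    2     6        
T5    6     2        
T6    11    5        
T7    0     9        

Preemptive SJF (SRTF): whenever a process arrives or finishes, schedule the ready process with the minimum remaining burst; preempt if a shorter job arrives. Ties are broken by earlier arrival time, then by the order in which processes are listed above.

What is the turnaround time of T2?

Schedule: | T7 0-2 | T4 2-8 | T5 8-10 | T2 10-14 | T6 14-19 | T7 19-26 | T3 26-33 | T1 33-43 |
Completion: T1=43  T2=14  T3=33  T4=8  T5=10  T6=19  T7=26
Turnaround (C−A): T1=36  T2=7  T3=24  T4=6  T5=4  T6=8  T7=26
Turnaround(T2) = completion − arrival = 14 − 7 = 7

7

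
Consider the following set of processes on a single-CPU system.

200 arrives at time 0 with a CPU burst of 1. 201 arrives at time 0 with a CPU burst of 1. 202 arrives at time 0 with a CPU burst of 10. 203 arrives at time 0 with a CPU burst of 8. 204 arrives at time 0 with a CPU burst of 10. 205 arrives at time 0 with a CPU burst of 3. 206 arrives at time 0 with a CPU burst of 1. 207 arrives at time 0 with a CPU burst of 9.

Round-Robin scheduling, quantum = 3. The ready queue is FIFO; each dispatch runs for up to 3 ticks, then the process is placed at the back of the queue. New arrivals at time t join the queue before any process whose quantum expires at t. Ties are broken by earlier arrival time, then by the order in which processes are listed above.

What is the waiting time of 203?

Schedule: | 200 0-1 | 201 1-2 | 202 2-5 | 203 5-8 | 204 8-11 | 205 11-14 | 206 14-15 | 207 15-18 | 202 18-21 | 203 21-24 | 204 24-27 | 207 27-30 | 202 30-33 | 203 33-35 | 204 35-38 | 207 38-41 | 202 41-42 | 204 42-43 |
Completion: 200=1  201=2  202=42  203=35  204=43  205=14  206=15  207=41
Turnaround (C−A): 200=1  201=2  202=42  203=35  204=43  205=14  206=15  207=41
Waiting(203) = turnaround − burst = 35 − 8 = 27

27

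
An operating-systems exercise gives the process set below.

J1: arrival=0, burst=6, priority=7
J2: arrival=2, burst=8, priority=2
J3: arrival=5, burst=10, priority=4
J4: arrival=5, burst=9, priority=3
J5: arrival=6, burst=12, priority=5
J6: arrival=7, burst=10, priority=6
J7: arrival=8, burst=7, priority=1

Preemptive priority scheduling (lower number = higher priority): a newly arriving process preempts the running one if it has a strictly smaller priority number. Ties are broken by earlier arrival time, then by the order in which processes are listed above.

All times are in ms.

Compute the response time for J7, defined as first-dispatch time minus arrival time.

Timeline: | J1 0-2 | J2 2-8 | J7 8-15 | J2 15-17 | J4 17-26 | J3 26-36 | J5 36-48 | J6 48-58 | J1 58-62 |
Completion: J1=62  J2=17  J3=36  J4=26  J5=48  J6=58  J7=15
Response(J7) = first start − arrival = 8 − 8 = 0

0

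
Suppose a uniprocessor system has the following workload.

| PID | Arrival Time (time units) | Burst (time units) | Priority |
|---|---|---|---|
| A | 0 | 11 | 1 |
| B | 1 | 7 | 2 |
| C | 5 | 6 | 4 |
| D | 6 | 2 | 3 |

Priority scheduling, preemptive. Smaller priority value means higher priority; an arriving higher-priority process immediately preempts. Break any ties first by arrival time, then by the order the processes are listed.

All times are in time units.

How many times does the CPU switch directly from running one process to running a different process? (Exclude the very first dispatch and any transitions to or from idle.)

3

Gantt: | A 0-11 | B 11-18 | D 18-20 | C 20-26 |
Completion: A=11  B=18  C=26  D=20
Turnaround (C−A): A=11  B=17  C=21  D=14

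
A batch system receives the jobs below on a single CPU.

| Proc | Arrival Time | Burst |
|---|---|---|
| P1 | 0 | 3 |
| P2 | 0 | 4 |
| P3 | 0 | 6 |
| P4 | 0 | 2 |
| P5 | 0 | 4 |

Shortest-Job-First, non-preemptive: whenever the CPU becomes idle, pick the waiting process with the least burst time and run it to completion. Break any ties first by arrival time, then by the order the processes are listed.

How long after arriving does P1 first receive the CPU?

2

Timeline: | P4 0-2 | P1 2-5 | P2 5-9 | P5 9-13 | P3 13-19 |
Completion: P1=5  P2=9  P3=19  P4=2  P5=13
Response(P1) = first start − arrival = 2 − 0 = 2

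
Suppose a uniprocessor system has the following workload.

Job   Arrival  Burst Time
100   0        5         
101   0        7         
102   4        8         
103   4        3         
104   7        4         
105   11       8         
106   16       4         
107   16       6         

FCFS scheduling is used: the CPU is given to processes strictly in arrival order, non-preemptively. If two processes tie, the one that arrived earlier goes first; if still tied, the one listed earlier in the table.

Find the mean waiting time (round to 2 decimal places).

Schedule: | 100 0-5 | 101 5-12 | 102 12-20 | 103 20-23 | 104 23-27 | 105 27-35 | 106 35-39 | 107 39-45 |
Completion: 100=5  101=12  102=20  103=23  104=27  105=35  106=39  107=45
Turnaround (C−A): 100=5  101=12  102=16  103=19  104=20  105=24  106=23  107=29
Waiting times: 100=0, 101=5, 102=8, 103=16, 104=16, 105=16, 106=19, 107=23
Average waiting = (0+5+8+16+16+16+19+23) / 8 = 103/8 = 12.88

12.88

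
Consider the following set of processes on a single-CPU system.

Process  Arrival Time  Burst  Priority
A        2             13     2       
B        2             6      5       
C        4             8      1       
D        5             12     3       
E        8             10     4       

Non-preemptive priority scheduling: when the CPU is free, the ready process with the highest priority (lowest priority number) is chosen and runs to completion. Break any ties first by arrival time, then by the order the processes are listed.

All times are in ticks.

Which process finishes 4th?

E

Gantt: | idle 0-2 | A 2-15 | C 15-23 | D 23-35 | E 35-45 | B 45-51 |
Completion: A=15  B=51  C=23  D=35  E=45
Turnaround (C−A): A=13  B=49  C=19  D=30  E=37
Finish order: A → C → D → E → B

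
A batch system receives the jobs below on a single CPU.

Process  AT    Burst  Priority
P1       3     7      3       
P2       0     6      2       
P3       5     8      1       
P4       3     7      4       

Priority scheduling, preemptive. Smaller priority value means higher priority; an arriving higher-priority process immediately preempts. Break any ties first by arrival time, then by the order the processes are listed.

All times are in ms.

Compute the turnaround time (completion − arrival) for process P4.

25

Schedule: | P2 0-5 | P3 5-13 | P2 13-14 | P1 14-21 | P4 21-28 |
Completion: P1=21  P2=14  P3=13  P4=28
Turnaround(P4) = completion − arrival = 28 − 3 = 25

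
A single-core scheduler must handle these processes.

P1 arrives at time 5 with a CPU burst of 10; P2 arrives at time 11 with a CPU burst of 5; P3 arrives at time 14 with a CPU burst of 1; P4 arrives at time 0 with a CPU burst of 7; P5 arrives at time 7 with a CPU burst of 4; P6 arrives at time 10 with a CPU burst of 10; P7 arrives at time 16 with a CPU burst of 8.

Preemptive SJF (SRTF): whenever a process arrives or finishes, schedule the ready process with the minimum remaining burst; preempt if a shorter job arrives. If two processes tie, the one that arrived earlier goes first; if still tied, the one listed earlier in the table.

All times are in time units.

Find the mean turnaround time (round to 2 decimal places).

Timeline: | P4 0-7 | P5 7-11 | P2 11-14 | P3 14-15 | P2 15-17 | P7 17-25 | P1 25-35 | P6 35-45 |
Completion: P1=35  P2=17  P3=15  P4=7  P5=11  P6=45  P7=25
Turnaround times: P1=30, P2=6, P3=1, P4=7, P5=4, P6=35, P7=9
Average turnaround = (30+6+1+7+4+35+9) / 7 = 92/7 = 13.14

13.14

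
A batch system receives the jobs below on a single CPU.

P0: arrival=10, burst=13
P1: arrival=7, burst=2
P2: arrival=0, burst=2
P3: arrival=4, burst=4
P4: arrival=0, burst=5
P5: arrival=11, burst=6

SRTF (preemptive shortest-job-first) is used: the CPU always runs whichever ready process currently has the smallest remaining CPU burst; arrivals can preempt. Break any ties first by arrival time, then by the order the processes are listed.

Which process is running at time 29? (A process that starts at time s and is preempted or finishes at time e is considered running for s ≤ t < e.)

P0

Gantt: | P2 0-2 | P4 2-7 | P1 7-9 | P3 9-13 | P5 13-19 | P0 19-32 |
Completion: P0=32  P1=9  P2=2  P3=13  P4=7  P5=19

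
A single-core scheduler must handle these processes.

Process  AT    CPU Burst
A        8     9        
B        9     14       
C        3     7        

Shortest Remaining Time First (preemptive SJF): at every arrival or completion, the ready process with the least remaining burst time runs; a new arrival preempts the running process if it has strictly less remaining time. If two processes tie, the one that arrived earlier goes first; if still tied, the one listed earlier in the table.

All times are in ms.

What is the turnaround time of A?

11

Timeline: | idle 0-3 | C 3-10 | A 10-19 | B 19-33 |
Completion: A=19  B=33  C=10
Turnaround(A) = completion − arrival = 19 − 8 = 11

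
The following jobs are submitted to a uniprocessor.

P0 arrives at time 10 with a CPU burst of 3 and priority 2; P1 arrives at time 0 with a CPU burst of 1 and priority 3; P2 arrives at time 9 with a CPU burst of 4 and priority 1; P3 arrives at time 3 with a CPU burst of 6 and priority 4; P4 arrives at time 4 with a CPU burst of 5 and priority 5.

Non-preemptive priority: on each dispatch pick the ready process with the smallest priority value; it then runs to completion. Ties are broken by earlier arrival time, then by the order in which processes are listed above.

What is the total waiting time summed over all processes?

15

Schedule: | P1 0-1 | idle 1-3 | P3 3-9 | P2 9-13 | P0 13-16 | P4 16-21 |
Completion: P0=16  P1=1  P2=13  P3=9  P4=21
Turnaround (C−A): P0=6  P1=1  P2=4  P3=6  P4=17
Waiting = turnaround − burst: P0=3, P1=0, P2=0, P3=0, P4=12
Total waiting = 3 + 0 + 0 + 0 + 12 = 15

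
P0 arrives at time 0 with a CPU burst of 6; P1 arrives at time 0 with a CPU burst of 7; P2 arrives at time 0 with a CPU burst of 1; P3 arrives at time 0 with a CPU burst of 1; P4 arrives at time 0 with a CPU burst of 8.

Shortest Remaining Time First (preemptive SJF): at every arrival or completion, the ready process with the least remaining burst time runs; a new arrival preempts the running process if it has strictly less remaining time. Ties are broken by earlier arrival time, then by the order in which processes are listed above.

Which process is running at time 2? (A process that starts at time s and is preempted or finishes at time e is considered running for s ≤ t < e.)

Gantt: | P2 0-1 | P3 1-2 | P0 2-8 | P1 8-15 | P4 15-23 |
Completion: P0=8  P1=15  P2=1  P3=2  P4=23
Turnaround (C−A): P0=8  P1=15  P2=1  P3=2  P4=23

P0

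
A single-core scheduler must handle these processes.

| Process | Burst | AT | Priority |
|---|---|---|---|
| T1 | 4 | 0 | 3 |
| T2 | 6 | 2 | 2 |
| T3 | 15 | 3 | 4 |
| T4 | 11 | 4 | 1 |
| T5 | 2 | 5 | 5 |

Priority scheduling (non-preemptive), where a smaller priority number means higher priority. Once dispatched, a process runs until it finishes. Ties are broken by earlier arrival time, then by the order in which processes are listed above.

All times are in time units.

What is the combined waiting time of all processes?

Timeline: | T1 0-4 | T4 4-15 | T2 15-21 | T3 21-36 | T5 36-38 |
Completion: T1=4  T2=21  T3=36  T4=15  T5=38
Waiting = turnaround − burst: T1=0, T2=13, T3=18, T4=0, T5=31
Total waiting = 0 + 13 + 18 + 0 + 31 = 62

62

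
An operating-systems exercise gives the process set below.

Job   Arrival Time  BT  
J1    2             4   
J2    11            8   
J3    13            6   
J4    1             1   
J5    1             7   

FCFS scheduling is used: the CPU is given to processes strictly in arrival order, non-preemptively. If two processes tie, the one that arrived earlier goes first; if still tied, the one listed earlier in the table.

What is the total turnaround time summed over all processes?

44

Schedule: | idle 0-1 | J4 1-2 | J5 2-9 | J1 9-13 | J2 13-21 | J3 21-27 |
Completion: J1=13  J2=21  J3=27  J4=2  J5=9
Turnaround (C−A): J1=11  J2=10  J3=14  J4=1  J5=8
Turnaround = completion − arrival: J1=11, J2=10, J3=14, J4=1, J5=8
Total turnaround = 11 + 10 + 14 + 1 + 8 = 44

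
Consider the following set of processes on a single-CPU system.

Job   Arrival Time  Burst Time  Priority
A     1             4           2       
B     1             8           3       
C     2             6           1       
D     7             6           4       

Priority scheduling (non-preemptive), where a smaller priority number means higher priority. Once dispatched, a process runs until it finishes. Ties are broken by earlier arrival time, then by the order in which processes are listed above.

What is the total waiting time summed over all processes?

25

Timeline: | idle 0-1 | A 1-5 | C 5-11 | B 11-19 | D 19-25 |
Completion: A=5  B=19  C=11  D=25
Turnaround (C−A): A=4  B=18  C=9  D=18
Waiting = turnaround − burst: A=0, B=10, C=3, D=12
Total waiting = 0 + 10 + 3 + 12 = 25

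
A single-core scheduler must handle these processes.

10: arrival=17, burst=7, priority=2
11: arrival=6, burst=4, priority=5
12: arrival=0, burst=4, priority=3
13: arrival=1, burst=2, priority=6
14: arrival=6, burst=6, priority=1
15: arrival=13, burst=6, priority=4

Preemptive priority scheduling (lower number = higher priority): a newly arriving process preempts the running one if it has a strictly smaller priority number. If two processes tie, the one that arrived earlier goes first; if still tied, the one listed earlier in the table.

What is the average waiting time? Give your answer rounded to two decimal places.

Timeline: | 12 0-4 | 13 4-6 | 14 6-12 | 11 12-13 | 15 13-17 | 10 17-24 | 15 24-26 | 11 26-29 |
Completion: 10=24  11=29  12=4  13=6  14=12  15=26
Turnaround (C−A): 10=7  11=23  12=4  13=5  14=6  15=13
Waiting times: 10=0, 11=19, 12=0, 13=3, 14=0, 15=7
Average waiting = (0+19+0+3+0+7) / 6 = 29/6 = 4.83

4.83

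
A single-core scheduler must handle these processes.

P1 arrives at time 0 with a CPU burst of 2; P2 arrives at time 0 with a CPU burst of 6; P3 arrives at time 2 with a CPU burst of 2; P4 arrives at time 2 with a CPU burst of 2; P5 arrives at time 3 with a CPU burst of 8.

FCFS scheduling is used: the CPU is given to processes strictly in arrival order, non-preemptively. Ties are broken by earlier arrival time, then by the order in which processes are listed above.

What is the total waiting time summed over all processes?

Schedule: | P1 0-2 | P2 2-8 | P3 8-10 | P4 10-12 | P5 12-20 |
Completion: P1=2  P2=8  P3=10  P4=12  P5=20
Turnaround (C−A): P1=2  P2=8  P3=8  P4=10  P5=17
Waiting = turnaround − burst: P1=0, P2=2, P3=6, P4=8, P5=9
Total waiting = 0 + 2 + 6 + 8 + 9 = 25

25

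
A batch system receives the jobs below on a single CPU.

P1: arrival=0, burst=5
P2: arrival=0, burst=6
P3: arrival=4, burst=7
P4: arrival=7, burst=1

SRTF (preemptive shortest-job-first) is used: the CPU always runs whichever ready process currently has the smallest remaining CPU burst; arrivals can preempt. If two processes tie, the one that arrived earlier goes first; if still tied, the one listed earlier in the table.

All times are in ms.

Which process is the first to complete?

Schedule: | P1 0-5 | P2 5-7 | P4 7-8 | P2 8-12 | P3 12-19 |
Completion: P1=5  P2=12  P3=19  P4=8
Turnaround (C−A): P1=5  P2=12  P3=15  P4=1
Finish order: P1 → P4 → P2 → P3

P1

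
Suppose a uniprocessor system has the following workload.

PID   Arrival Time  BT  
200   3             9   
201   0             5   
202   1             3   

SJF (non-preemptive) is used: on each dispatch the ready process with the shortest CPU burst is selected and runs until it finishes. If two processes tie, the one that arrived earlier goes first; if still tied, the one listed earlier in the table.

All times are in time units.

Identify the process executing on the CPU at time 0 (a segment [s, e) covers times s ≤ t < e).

201

Schedule: | 201 0-5 | 202 5-8 | 200 8-17 |
Completion: 200=17  201=5  202=8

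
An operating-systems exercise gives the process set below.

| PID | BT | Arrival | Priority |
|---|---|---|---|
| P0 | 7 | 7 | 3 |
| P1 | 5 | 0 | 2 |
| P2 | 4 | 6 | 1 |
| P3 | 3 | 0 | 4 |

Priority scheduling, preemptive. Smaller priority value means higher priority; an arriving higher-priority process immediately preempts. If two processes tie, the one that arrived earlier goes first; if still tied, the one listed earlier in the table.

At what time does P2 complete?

Gantt: | P1 0-5 | P3 5-6 | P2 6-10 | P0 10-17 | P3 17-19 |
Completion: P0=17  P1=5  P2=10  P3=19

10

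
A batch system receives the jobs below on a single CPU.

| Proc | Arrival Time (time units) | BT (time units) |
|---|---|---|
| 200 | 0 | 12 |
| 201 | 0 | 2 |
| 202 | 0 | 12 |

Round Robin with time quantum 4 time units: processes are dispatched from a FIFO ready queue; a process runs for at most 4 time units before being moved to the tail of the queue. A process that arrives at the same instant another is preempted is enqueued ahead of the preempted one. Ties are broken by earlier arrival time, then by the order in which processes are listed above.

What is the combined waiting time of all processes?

28

Schedule: | 200 0-4 | 201 4-6 | 202 6-10 | 200 10-14 | 202 14-18 | 200 18-22 | 202 22-26 |
Completion: 200=22  201=6  202=26
Turnaround (C−A): 200=22  201=6  202=26
Waiting = turnaround − burst: 200=10, 201=4, 202=14
Total waiting = 10 + 4 + 14 = 28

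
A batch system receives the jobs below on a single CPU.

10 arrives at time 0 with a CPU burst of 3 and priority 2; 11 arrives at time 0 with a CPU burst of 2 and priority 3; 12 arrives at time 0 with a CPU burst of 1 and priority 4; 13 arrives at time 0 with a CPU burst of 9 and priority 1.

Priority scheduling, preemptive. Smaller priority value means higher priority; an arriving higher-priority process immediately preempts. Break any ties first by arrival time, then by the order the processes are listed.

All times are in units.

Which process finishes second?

10

Gantt: | 13 0-9 | 10 9-12 | 11 12-14 | 12 14-15 |
Completion: 10=12  11=14  12=15  13=9
Turnaround (C−A): 10=12  11=14  12=15  13=9
Finish order: 13 → 10 → 11 → 12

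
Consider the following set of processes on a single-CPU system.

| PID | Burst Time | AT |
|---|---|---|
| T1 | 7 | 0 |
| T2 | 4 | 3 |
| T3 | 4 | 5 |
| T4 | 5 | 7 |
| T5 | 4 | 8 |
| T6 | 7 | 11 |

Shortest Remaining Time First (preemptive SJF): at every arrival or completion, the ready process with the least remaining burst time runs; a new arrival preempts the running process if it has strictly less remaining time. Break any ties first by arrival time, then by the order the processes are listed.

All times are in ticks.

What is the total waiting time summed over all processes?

42

Gantt: | T1 0-7 | T2 7-11 | T3 11-15 | T5 15-19 | T4 19-24 | T6 24-31 |
Completion: T1=7  T2=11  T3=15  T4=24  T5=19  T6=31
Turnaround (C−A): T1=7  T2=8  T3=10  T4=17  T5=11  T6=20
Waiting = turnaround − burst: T1=0, T2=4, T3=6, T4=12, T5=7, T6=13
Total waiting = 0 + 4 + 6 + 12 + 7 + 13 = 42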